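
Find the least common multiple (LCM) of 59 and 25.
1475

First find GCD(59, 25) using the Euclidean algorithm:
59 = 2 × 25 + 9
25 = 2 × 9 + 7
9 = 1 × 7 + 2
7 = 3 × 2 + 1
2 = 2 × 1 + 0
GCD(59, 25) = 1

LCM formula: LCM(a, b) = (a × b) / GCD(a, b)
LCM(59, 25) = (59 × 25) / 1
LCM(59, 25) = 1475 / 1
LCM(59, 25) = 1475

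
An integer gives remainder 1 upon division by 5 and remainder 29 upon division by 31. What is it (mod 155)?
M = 5 × 31 = 155. M₁ = 31, y₁ ≡ 1 (mod 5). M₂ = 5, y₂ ≡ 25 (mod 31). t = 1×31×1 + 29×5×25 ≡ 91 (mod 155). The smallest positive such number is 91.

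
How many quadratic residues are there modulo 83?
For prime 83, there are (p-1)/2 = (83-1)/2 = 41 quadratic residues (excluding 0).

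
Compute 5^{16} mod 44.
5

Using successive squaring:
Binary expansion of 16: 10000
Powers of 5 mod 44 (each is the square of the previous):
  5^1 ≡ 5 (mod 44)
  5^2 ≡ 5² = 25 ≡ 25 (mod 44)
  5^4 ≡ 25² = 625 ≡ 9 (mod 44)
  5^8 ≡ 9² = 81 ≡ 37 (mod 44)
  5^16 ≡ 37² = 1369 ≡ 5 (mod 44)
16 is a power of 2, so 5^16 is the last square: ≡ 5 (mod 44)
Result: 5^16 ≡ 5 (mod 44)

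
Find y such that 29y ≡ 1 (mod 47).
29^(-1) ≡ 13 (mod 47). Verification: 29 × 13 = 377 ≡ 1 (mod 47)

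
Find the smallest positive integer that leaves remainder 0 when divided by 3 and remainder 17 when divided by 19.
M = 3 × 19 = 57. M₁ = 19, y₁ ≡ 1 (mod 3). M₂ = 3, y₂ ≡ 13 (mod 19). x = 0×19×1 + 17×3×13 ≡ 36 (mod 57). The smallest positive such number is 36.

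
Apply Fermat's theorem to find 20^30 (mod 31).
By Fermat's Little Theorem, 20^{30} ≡ 1 (mod 31) since 31 is prime and gcd(20, 31) = 1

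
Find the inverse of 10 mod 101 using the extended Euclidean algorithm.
Extended GCD: 10(-10) + 101(1) = 1. So 10^(-1) ≡ 91 ≡ 91 (mod 101). Verify: 10 × 91 = 910 ≡ 1 (mod 101)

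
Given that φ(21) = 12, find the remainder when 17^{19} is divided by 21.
By Euler: 17^{12} ≡ 1 (mod 21) since gcd(17, 21) = 1. 19 = 1×12 + 7. So 17^{19} ≡ 17^{7} ≡ 17 (mod 21)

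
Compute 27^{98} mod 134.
129

Using successive squaring:
Binary expansion of 98: 1100010
Powers of 27 mod 134 (each is the square of the previous):
  27^1 ≡ 27 (mod 134)
  27^2 ≡ 27² = 729 ≡ 59 (mod 134)
  27^4 ≡ 59² = 3481 ≡ 131 (mod 134)
  27^8 ≡ 131² = 17161 ≡ 9 (mod 134)
  27^16 ≡ 9² = 81 ≡ 81 (mod 134)
  27^32 ≡ 81² = 6561 ≡ 129 (mod 134)
  27^64 ≡ 129² = 16641 ≡ 25 (mod 134)
98 = 64 + 32 + 2, so 27^98 = 27^64 × 27^32 × 27^2 ≡ 25 × 129 × 59 (mod 134)
Multiplying step by step:
  25 × 129 = 3225 ≡ 9 (mod 134)
  9 × 59 = 531 ≡ 129 (mod 134)
Result: 27^98 ≡ 129 (mod 134)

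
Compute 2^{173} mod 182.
32

Using successive squaring:
Binary expansion of 173: 10101101
Powers of 2 mod 182 (each is the square of the previous):
  2^1 ≡ 2 (mod 182)
  2^2 ≡ 2² = 4 ≡ 4 (mod 182)
  2^4 ≡ 4² = 16 ≡ 16 (mod 182)
  2^8 ≡ 16² = 256 ≡ 74 (mod 182)
  2^16 ≡ 74² = 5476 ≡ 16 (mod 182)
  2^32 ≡ 16² = 256 ≡ 74 (mod 182)
  2^64 ≡ 74² = 5476 ≡ 16 (mod 182)
  2^128 ≡ 16² = 256 ≡ 74 (mod 182)
173 = 128 + 32 + 8 + 4 + 1, so 2^173 = 2^128 × 2^32 × 2^8 × 2^4 × 2^1 ≡ 74 × 74 × 74 × 16 × 2 (mod 182)
Multiplying step by step:
  74 × 74 = 5476 ≡ 16 (mod 182)
  16 × 74 = 1184 ≡ 92 (mod 182)
  92 × 16 = 1472 ≡ 16 (mod 182)
  16 × 2 = 32 ≡ 32 (mod 182)
Result: 2^173 ≡ 32 (mod 182)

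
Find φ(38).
18

Prime factorization: 38 = 2 × 19
Using the formula φ(n) = n × Π(1 - 1/p) for each prime factor p:
φ(38) = 38 × (1 - 1/2) × (1 - 1/19)
φ(38) = 18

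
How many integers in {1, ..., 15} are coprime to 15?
8

Prime factorization: 15 = 3 × 5
Using the formula φ(n) = n × Π(1 - 1/p) for each prime factor p:
φ(15) = 15 × (1 - 1/3) × (1 - 1/5)
φ(15) = 8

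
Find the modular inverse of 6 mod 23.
6^(-1) ≡ 4 (mod 23). Verification: 6 × 4 = 24 ≡ 1 (mod 23)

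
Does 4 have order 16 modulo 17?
p - 1 = 16 has prime divisors 2. Check 4^(16/q) mod 17 for each: 4^(16/2) = 4^8 ≡ 1 (mod 17). Since 4^8 ≡ 1 (mod 17), the order of 4 divides 8 (in fact the order is 4) ≠ 16, so it is not a primitive root.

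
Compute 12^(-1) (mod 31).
12^(-1) ≡ 13 (mod 31). Verification: 12 × 13 = 156 ≡ 1 (mod 31)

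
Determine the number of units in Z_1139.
1056

Prime factorization: 1139 = 17 × 67
Using the formula φ(n) = n × Π(1 - 1/p) for each prime factor p:
φ(1139) = 1139 × (1 - 1/17) × (1 - 1/67)
φ(1139) = 1056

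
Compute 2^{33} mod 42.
8

Using successive squaring:
Binary expansion of 33: 100001
Powers of 2 mod 42 (each is the square of the previous):
  2^1 ≡ 2 (mod 42)
  2^2 ≡ 2² = 4 ≡ 4 (mod 42)
  2^4 ≡ 4² = 16 ≡ 16 (mod 42)
  2^8 ≡ 16² = 256 ≡ 4 (mod 42)
  2^16 ≡ 4² = 16 ≡ 16 (mod 42)
  2^32 ≡ 16² = 256 ≡ 4 (mod 42)
33 = 32 + 1, so 2^33 = 2^32 × 2^1 ≡ 4 × 2 (mod 42)
Multiplying step by step:
  4 × 2 = 8 ≡ 8 (mod 42)
Result: 2^33 ≡ 8 (mod 42)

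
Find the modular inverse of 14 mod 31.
14^(-1) ≡ 20 (mod 31). Verification: 14 × 20 = 280 ≡ 1 (mod 31)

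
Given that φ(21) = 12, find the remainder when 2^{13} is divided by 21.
By Euler: 2^{12} ≡ 1 (mod 21) since gcd(2, 21) = 1. 13 = 1×12 + 1. So 2^{13} ≡ 2^{1} ≡ 2 (mod 21)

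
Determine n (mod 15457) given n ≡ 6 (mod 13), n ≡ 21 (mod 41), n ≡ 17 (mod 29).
3178

Using the Chinese Remainder Theorem:
M = product of moduli = 15457
For equation 1: M_1 = 1189, 1189 ≡ 6 (mod 13), inverse of 1189 mod 13 is 11 (check: 6 × 11 = 66 ≡ 1 (mod 13))
For equation 2: M_2 = 377, 377 ≡ 8 (mod 41), inverse of 377 mod 41 is 36 (check: 8 × 36 = 288 ≡ 1 (mod 41))
For equation 3: M_3 = 533, 533 ≡ 11 (mod 29), inverse of 533 mod 29 is 8 (check: 11 × 8 = 88 ≡ 1 (mod 29))
Combine: n ≡ Σ r_i×M_i×(M_i⁻¹ mod m_i) = 6×1189×11 + 21×377×36 + 17×533×8 = 78474 + 285012 + 72488 = 435974
435974 mod 15457 = 3178
n ≡ 3178 (mod 15457)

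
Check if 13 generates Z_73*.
p - 1 = 72 has prime divisors 2, 3. Check 13^(72/q) mod 73 for each: 13^(72/2) = 13^36 ≡ 72, 13^(72/3) = 13^24 ≡ 64 (mod 73). None of these is 1, so 13 has order 72 = φ(73), so it is a primitive root mod 73.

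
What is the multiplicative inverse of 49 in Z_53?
49^(-1) ≡ 13 (mod 53). Verification: 49 × 13 = 637 ≡ 1 (mod 53)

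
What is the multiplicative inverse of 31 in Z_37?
31^(-1) ≡ 6 (mod 37). Verification: 31 × 6 = 186 ≡ 1 (mod 37)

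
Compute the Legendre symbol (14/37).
(14/37) = 14^{18} mod 37 = -1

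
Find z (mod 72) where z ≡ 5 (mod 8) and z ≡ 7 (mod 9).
M = 8 × 9 = 72. M₁ = 9, y₁ ≡ 1 (mod 8). M₂ = 8, y₂ ≡ 8 (mod 9). z = 5×9×1 + 7×8×8 ≡ 61 (mod 72)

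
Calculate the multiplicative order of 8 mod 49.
Powers of 8 mod 49: 8^1≡8, 8^2≡15, 8^3≡22, 8^4≡29, 8^5≡36, 8^6≡43, 8^7≡1. Order = 7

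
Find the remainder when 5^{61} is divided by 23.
By Fermat: 5^{22} ≡ 1 (mod 23). 61 = 2×22 + 17. So 5^{61} ≡ 5^{17} ≡ 15 (mod 23)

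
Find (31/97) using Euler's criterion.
(31/97) = 31^{48} mod 97 = 1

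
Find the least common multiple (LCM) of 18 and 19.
342

First find GCD(18, 19) using the Euclidean algorithm:
18 = 0 × 19 + 18
19 = 1 × 18 + 1
18 = 18 × 1 + 0
GCD(18, 19) = 1

LCM formula: LCM(a, b) = (a × b) / GCD(a, b)
LCM(18, 19) = (18 × 19) / 1
LCM(18, 19) = 342 / 1
LCM(18, 19) = 342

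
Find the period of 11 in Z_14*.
Powers of 11 mod 14: 11^1≡11, 11^2≡9, 11^3≡1. Order = 3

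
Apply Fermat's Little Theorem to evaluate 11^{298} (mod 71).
29

By Fermat's Little Theorem, a^(p-1) ≡ 1 (mod p) for prime p and gcd(a, p) = 1
Here p = 71, so 11^70 ≡ 1 (mod 71)
We can reduce the exponent: 298 mod 70 = 18
So 11^298 ≡ 11^18 (mod 71)
Computing: 11^18 mod 71 = 29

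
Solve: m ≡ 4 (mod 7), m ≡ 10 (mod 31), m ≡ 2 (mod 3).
M = 7 × 31 × 3 = 651. M₁ = 93, y₁ ≡ 4 (mod 7). M₂ = 21, y₂ ≡ 3 (mod 31). M₃ = 217, y₃ ≡ 1 (mod 3). m = 4×93×4 + 10×21×3 + 2×217×1 ≡ 599 (mod 651)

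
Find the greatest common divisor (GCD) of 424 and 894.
2

Using the Euclidean algorithm:
424 = 0 × 894 + 424
894 = 2 × 424 + 46
424 = 9 × 46 + 10
46 = 4 × 10 + 6
10 = 1 × 6 + 4
6 = 1 × 4 + 2
4 = 2 × 2 + 0

GCD(424, 894) = 2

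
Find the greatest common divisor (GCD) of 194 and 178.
2

Using the Euclidean algorithm:
194 = 1 × 178 + 16
178 = 11 × 16 + 2
16 = 8 × 2 + 0

GCD(194, 178) = 2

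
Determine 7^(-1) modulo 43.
7^(-1) ≡ 37 (mod 43). Verification: 7 × 37 = 259 ≡ 1 (mod 43)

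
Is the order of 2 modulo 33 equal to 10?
Yes, ord_33(2) = 10.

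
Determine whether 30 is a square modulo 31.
By Euler's criterion: 30^{15} ≡ 30 (mod 31). Since this equals -1 (≡ 30), 30 is not a QR.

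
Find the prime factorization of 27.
3^3

Divide by primes starting from smallest:
27 ÷ 3 = 9
9 ÷ 3 = 3
3 ÷ 3 = 1

27 = 3^3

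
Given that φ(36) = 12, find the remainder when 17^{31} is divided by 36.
By Euler: 17^{12} ≡ 1 (mod 36) since gcd(17, 36) = 1. 31 = 2×12 + 7. So 17^{31} ≡ 17^{7} ≡ 17 (mod 36)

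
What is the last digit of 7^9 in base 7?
7 ≡ 0 (mod 7). 9 = 8 + 1 (binary 1001). Repeated squaring mod 7: 0^1 ≡ 0; 0^2 ≡ 0² = 0 ≡ 0; 0^4 ≡ 0² = 0 ≡ 0; 0^8 ≡ 0² = 0 ≡ 0. Multiply: 7^9 ≡ 0^8 × 0^1 ≡ 0 × 0 (mod 7): 0 × 0 = 0 ≡ 0. So 7^9 ≡ 0 (mod 7).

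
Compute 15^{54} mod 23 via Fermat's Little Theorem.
3

By Fermat's Little Theorem, a^(p-1) ≡ 1 (mod p) for prime p and gcd(a, p) = 1
Here p = 23, so 15^22 ≡ 1 (mod 23)
We can reduce the exponent: 54 mod 22 = 10
So 15^54 ≡ 15^10 (mod 23)
Computing: 15^10 mod 23 = 3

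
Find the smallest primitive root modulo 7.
3

A primitive root g modulo p has order p-1 = 6
Prime divisors of 6: [2, 3]
g is a primitive root iff g^(6/q) ≢ 1 (mod 7) for each prime divisor q
Testing small values:
  g = 2: 2^3 ≡ 1, 2^2 ≡ 4 (mod 7) → 2^3 ≡ 1, not primitive root
  g = 3: 3^3 ≡ 6, 3^2 ≡ 2 (mod 7) → none is 1, primitive root!
The smallest primitive root is 3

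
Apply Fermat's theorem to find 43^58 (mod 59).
By Fermat's Little Theorem, 43^{58} ≡ 1 (mod 59) since 59 is prime and gcd(43, 59) = 1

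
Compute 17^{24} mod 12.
1

Using successive squaring:
Binary expansion of 24: 11000
Powers of 17 mod 12 (each is the square of the previous):
  17^1 ≡ 5 (mod 12)
  17^2 ≡ 5² = 25 ≡ 1 (mod 12)
  17^4 ≡ 1² = 1 ≡ 1 (mod 12)
  17^8 ≡ 1² = 1 ≡ 1 (mod 12)
  17^16 ≡ 1² = 1 ≡ 1 (mod 12)
24 = 16 + 8, so 17^24 = 17^16 × 17^8 ≡ 1 × 1 (mod 12)
Multiplying step by step:
  1 × 1 = 1 ≡ 1 (mod 12)
Result: 17^24 ≡ 1 (mod 12)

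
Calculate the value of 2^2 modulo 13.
2 = 2 (binary 10). Repeated squaring mod 13: 2^1 ≡ 2; 2^2 ≡ 2² = 4 ≡ 4. So 2^2 ≡ 4 (mod 13).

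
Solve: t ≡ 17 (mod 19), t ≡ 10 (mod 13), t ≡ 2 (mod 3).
M = 19 × 13 × 3 = 741. M₁ = 39, y₁ ≡ 1 (mod 19). M₂ = 57, y₂ ≡ 8 (mod 13). M₃ = 247, y₃ ≡ 1 (mod 3). t = 17×39×1 + 10×57×8 + 2×247×1 ≡ 530 (mod 741)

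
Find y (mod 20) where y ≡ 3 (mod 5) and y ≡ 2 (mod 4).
M = 5 × 4 = 20. M₁ = 4, y₁ ≡ 4 (mod 5). M₂ = 5, y₂ ≡ 1 (mod 4). y = 3×4×4 + 2×5×1 ≡ 18 (mod 20)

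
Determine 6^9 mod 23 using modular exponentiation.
9 = 8 + 1 (binary 1001). Repeated squaring mod 23: 6^1 ≡ 6; 6^2 ≡ 6² = 36 ≡ 13; 6^4 ≡ 13² = 169 ≡ 8; 6^8 ≡ 8² = 64 ≡ 18. Multiply: 6^9 = 6^8 × 6^1 ≡ 18 × 6 (mod 23): 18 × 6 = 108 ≡ 16. So 6^9 ≡ 16 (mod 23).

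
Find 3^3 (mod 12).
3 = 2 + 1 (binary 11). Repeated squaring mod 12: 3^1 ≡ 3; 3^2 ≡ 3² = 9 ≡ 9. Multiply: 3^3 = 3^2 × 3^1 ≡ 9 × 3 (mod 12): 9 × 3 = 27 ≡ 3. So 3^3 ≡ 3 (mod 12).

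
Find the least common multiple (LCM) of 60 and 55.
660

First find GCD(60, 55) using the Euclidean algorithm:
60 = 1 × 55 + 5
55 = 11 × 5 + 0
GCD(60, 55) = 5

LCM formula: LCM(a, b) = (a × b) / GCD(a, b)
LCM(60, 55) = (60 × 55) / 5
LCM(60, 55) = 3300 / 5
LCM(60, 55) = 660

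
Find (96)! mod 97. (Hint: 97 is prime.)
By Wilson's theorem, (96)! ≡ -1 ≡ 96 (mod 97)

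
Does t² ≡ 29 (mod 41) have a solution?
By Euler's criterion: 29^{20} ≡ 40 (mod 41). Since this equals -1 (≡ 40), 29 is not a QR.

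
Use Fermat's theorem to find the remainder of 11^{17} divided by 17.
11

By Fermat's Little Theorem, a^(p-1) ≡ 1 (mod p) for prime p and gcd(a, p) = 1
Here p = 17, so 11^16 ≡ 1 (mod 17)
We can reduce the exponent: 17 mod 16 = 1
So 11^17 ≡ 11^1 (mod 17)
Computing: 11^1 mod 17 = 11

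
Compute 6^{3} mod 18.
0

Using successive squaring:
Binary expansion of 3: 11
Powers of 6 mod 18 (each is the square of the previous):
  6^1 ≡ 6 (mod 18)
  6^2 ≡ 6² = 36 ≡ 0 (mod 18)
3 = 2 + 1, so 6^3 = 6^2 × 6^1 ≡ 0 × 6 (mod 18)
Multiplying step by step:
  0 × 6 = 0 ≡ 0 (mod 18)
Result: 6^3 ≡ 0 (mod 18)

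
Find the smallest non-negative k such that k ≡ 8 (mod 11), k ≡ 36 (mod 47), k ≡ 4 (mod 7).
459

Using the Chinese Remainder Theorem:
M = product of moduli = 3619
For equation 1: M_1 = 329, 329 ≡ 10 (mod 11), inverse of 329 mod 11 is 10 (check: 10 × 10 = 100 ≡ 1 (mod 11))
For equation 2: M_2 = 77, 77 ≡ 30 (mod 47), inverse of 77 mod 47 is 11 (check: 30 × 11 = 330 ≡ 1 (mod 47))
For equation 3: M_3 = 517, 517 ≡ 6 (mod 7), inverse of 517 mod 7 is 6 (check: 6 × 6 = 36 ≡ 1 (mod 7))
Combine: k ≡ Σ r_i×M_i×(M_i⁻¹ mod m_i) = 8×329×10 + 36×77×11 + 4×517×6 = 26320 + 30492 + 12408 = 69220
69220 mod 3619 = 459
k ≡ 459 (mod 3619)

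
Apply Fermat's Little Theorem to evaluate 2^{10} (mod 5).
4

By Fermat's Little Theorem, a^(p-1) ≡ 1 (mod p) for prime p and gcd(a, p) = 1
Here p = 5, so 2^4 ≡ 1 (mod 5)
We can reduce the exponent: 10 mod 4 = 2
So 2^10 ≡ 2^2 (mod 5)
Computing: 2^2 mod 5 = 4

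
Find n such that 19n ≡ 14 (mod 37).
28

Since gcd(19, 37) = 1 divides 14, a solution exists.
Multiply both sides by the inverse of 19 mod 37:
  19^(-1) mod 37 = 2
  x ≡ 2 × 14 ≡ 28 ≡ 28 (mod 37)
Verification: 19 × 28 = 532 = 14 × 37 + 14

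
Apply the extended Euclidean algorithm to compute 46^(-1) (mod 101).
Extended GCD: 46(11) + 101(-5) = 1. So 46^(-1) ≡ 11 ≡ 11 (mod 101). Verify: 46 × 11 = 506 ≡ 1 (mod 101)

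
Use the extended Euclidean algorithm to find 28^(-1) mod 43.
Extended GCD: 28(20) + 43(-13) = 1. So 28^(-1) ≡ 20 ≡ 20 (mod 43). Verify: 28 × 20 = 560 ≡ 1 (mod 43)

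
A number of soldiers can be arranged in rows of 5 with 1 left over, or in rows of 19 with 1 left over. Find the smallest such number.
M = 5 × 19 = 95. M₁ = 19, y₁ ≡ 4 (mod 5). M₂ = 5, y₂ ≡ 4 (mod 19). t = 1×19×4 + 1×5×4 ≡ 1 (mod 95). The smallest positive such number is 1.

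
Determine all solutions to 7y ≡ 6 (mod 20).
18

Since gcd(7, 20) = 1 divides 6, a solution exists.
Multiply both sides by the inverse of 7 mod 20:
  7^(-1) mod 20 = 3
  x ≡ 3 × 6 ≡ 18 ≡ 18 (mod 20)
Verification: 7 × 18 = 126 = 6 × 20 + 6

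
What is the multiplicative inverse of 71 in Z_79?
69

Using Extended Euclidean Algorithm:
gcd(71, 79) = 1
Bezout coefficients: 71 × -10 + 79 × 9 = 1
So 71 × -10 ≡ 1 (mod 79)
The inverse is -10 mod 79 = 69
Verification: 71 × 69 = 4899 = 62 × 79 + 1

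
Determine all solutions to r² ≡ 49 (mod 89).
The square roots of 49 mod 89 are 82 and 7. Verify: 82² = 6724 ≡ 49 (mod 89)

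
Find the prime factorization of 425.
5^2 × 17

Divide by primes starting from smallest:
425 ÷ 5 = 85
85 ÷ 5 = 17
17 ÷ 17 = 1

425 = 5^2 × 17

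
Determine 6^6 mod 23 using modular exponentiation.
6 = 4 + 2 (binary 110). Repeated squaring mod 23: 6^1 ≡ 6; 6^2 ≡ 6² = 36 ≡ 13; 6^4 ≡ 13² = 169 ≡ 8. Multiply: 6^6 = 6^4 × 6^2 ≡ 8 × 13 (mod 23): 8 × 13 = 104 ≡ 12. So 6^6 ≡ 12 (mod 23).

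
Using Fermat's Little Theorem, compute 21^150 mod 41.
By Fermat: 21^{40} ≡ 1 (mod 41). 150 = 3×40 + 30. So 21^{150} ≡ 21^{30} ≡ 40 (mod 41)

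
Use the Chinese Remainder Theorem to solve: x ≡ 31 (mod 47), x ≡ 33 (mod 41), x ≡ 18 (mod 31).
52718

Using the Chinese Remainder Theorem:
M = product of moduli = 59737
For equation 1: M_1 = 1271, 1271 ≡ 2 (mod 47), inverse of 1271 mod 47 is 24 (check: 2 × 24 = 48 ≡ 1 (mod 47))
For equation 2: M_2 = 1457, 1457 ≡ 22 (mod 41), inverse of 1457 mod 41 is 28 (check: 22 × 28 = 616 ≡ 1 (mod 41))
For equation 3: M_3 = 1927, 1927 ≡ 5 (mod 31), inverse of 1927 mod 31 is 25 (check: 5 × 25 = 125 ≡ 1 (mod 31))
Combine: x ≡ Σ r_i×M_i×(M_i⁻¹ mod m_i) = 31×1271×24 + 33×1457×28 + 18×1927×25 = 945624 + 1346268 + 867150 = 3159042
3159042 mod 59737 = 52718
x ≡ 52718 (mod 59737)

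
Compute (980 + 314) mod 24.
22

(980 + 314) = 1294
1294 mod 24 = 22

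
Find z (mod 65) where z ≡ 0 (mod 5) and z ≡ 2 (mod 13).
M = 5 × 13 = 65. M₁ = 13, y₁ ≡ 2 (mod 5). M₂ = 5, y₂ ≡ 8 (mod 13). z = 0×13×2 + 2×5×8 ≡ 15 (mod 65)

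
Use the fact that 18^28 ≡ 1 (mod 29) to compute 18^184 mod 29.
By Fermat: 18^{28} ≡ 1 (mod 29). 184 = 6×28 + 16. So 18^{184} ≡ 18^{16} ≡ 24 (mod 29)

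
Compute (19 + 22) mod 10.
1

(19 + 22) = 41
41 mod 10 = 1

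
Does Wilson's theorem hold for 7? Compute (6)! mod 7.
(6)! mod 7 = 6. Since this equals -1 (mod 7), Wilson confirms 7 is prime.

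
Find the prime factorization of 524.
2^2 × 131

Divide by primes starting from smallest:
524 ÷ 2 = 262
262 ÷ 2 = 131
131 ÷ 131 = 1

524 = 2^2 × 131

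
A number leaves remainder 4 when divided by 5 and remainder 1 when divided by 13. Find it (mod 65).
M = 5 × 13 = 65. M₁ = 13, y₁ ≡ 2 (mod 5). M₂ = 5, y₂ ≡ 8 (mod 13). t = 4×13×2 + 1×5×8 ≡ 14 (mod 65)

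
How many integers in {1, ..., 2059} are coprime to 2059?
1960

Prime factorization: 2059 = 29 × 71
Using the formula φ(n) = n × Π(1 - 1/p) for each prime factor p:
φ(2059) = 2059 × (1 - 1/29) × (1 - 1/71)
φ(2059) = 1960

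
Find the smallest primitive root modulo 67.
2

A primitive root g modulo p has order p-1 = 66
Prime divisors of 66: [2, 3, 11]
g is a primitive root iff g^(66/q) ≢ 1 (mod 67) for each prime divisor q
Testing small values:
  g = 2: 2^33 ≡ 66, 2^22 ≡ 37, 2^6 ≡ 64 (mod 67) → none is 1, primitive root!
The smallest primitive root is 2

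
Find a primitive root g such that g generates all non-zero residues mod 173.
p - 1 = 172 has prime divisors 2, 43. h is a primitive root mod 173 iff h^(172/q) ≢ 1 (mod 173) for each such q.
h = 2: 2^86 ≡ 172, 2^4 ≡ 16 (mod 173); none is 1, so 2 has order 172 and is a primitive root.
The smallest primitive root mod 173 is g = 2.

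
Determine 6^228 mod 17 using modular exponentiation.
Using Fermat: 6^{16} ≡ 1 (mod 17). 228 ≡ 4 (mod 16). So 6^{228} ≡ 6^{4} ≡ 4 (mod 17)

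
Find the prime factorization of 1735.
5 × 347

Divide by primes starting from smallest:
1735 ÷ 5 = 347
347 ÷ 347 = 1

1735 = 5 × 347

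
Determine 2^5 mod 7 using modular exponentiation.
5 = 4 + 1 (binary 101). Repeated squaring mod 7: 2^1 ≡ 2; 2^2 ≡ 2² = 4 ≡ 4; 2^4 ≡ 4² = 16 ≡ 2. Multiply: 2^5 = 2^4 × 2^1 ≡ 2 × 2 (mod 7): 2 × 2 = 4 ≡ 4. So 2^5 ≡ 4 (mod 7).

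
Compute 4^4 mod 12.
4 = 4 (binary 100). Repeated squaring mod 12: 4^1 ≡ 4; 4^2 ≡ 4² = 16 ≡ 4; 4^4 ≡ 4² = 16 ≡ 4. So 4^4 ≡ 4 (mod 12).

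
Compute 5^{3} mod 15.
5

Using successive squaring:
Binary expansion of 3: 11
Powers of 5 mod 15 (each is the square of the previous):
  5^1 ≡ 5 (mod 15)
  5^2 ≡ 5² = 25 ≡ 10 (mod 15)
3 = 2 + 1, so 5^3 = 5^2 × 5^1 ≡ 10 × 5 (mod 15)
Multiplying step by step:
  10 × 5 = 50 ≡ 5 (mod 15)
Result: 5^3 ≡ 5 (mod 15)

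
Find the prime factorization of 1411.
17 × 83

Divide by primes starting from smallest:
1411 ÷ 17 = 83
83 ÷ 83 = 1

1411 = 17 × 83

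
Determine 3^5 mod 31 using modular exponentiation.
5 = 4 + 1 (binary 101). Repeated squaring mod 31: 3^1 ≡ 3; 3^2 ≡ 3² = 9 ≡ 9; 3^4 ≡ 9² = 81 ≡ 19. Multiply: 3^5 = 3^4 × 3^1 ≡ 19 × 3 (mod 31): 19 × 3 = 57 ≡ 26. So 3^5 ≡ 26 (mod 31).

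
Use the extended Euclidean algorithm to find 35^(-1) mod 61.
Extended GCD: 35(7) + 61(-4) = 1. So 35^(-1) ≡ 7 ≡ 7 (mod 61). Verify: 35 × 7 = 245 ≡ 1 (mod 61)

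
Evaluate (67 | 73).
(67/73) = 67^{36} mod 73 = 1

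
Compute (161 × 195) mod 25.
20

(161 × 195) = 31395
31395 mod 25 = 20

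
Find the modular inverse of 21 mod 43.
21^(-1) ≡ 41 (mod 43). Verification: 21 × 41 = 861 ≡ 1 (mod 43)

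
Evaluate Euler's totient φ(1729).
1296

Prime factorization: 1729 = 7 × 13 × 19
Using the formula φ(n) = n × Π(1 - 1/p) for each prime factor p:
φ(1729) = 1729 × (1 - 1/7) × (1 - 1/13) × (1 - 1/19)
φ(1729) = 1296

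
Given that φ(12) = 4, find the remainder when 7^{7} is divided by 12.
By Euler: 7^{4} ≡ 1 (mod 12) since gcd(7, 12) = 1. 7 = 1×4 + 3. So 7^{7} ≡ 7^{3} ≡ 7 (mod 12)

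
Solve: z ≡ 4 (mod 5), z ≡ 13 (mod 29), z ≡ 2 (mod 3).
M = 5 × 29 × 3 = 435. M₁ = 87, y₁ ≡ 3 (mod 5). M₂ = 15, y₂ ≡ 2 (mod 29). M₃ = 145, y₃ ≡ 1 (mod 3). z = 4×87×3 + 13×15×2 + 2×145×1 ≡ 419 (mod 435)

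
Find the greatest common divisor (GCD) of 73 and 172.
1

Using the Euclidean algorithm:
73 = 0 × 172 + 73
172 = 2 × 73 + 26
73 = 2 × 26 + 21
26 = 1 × 21 + 5
21 = 4 × 5 + 1
5 = 5 × 1 + 0

GCD(73, 172) = 1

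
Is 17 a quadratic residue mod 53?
By Euler's criterion: 17^{26} ≡ 1 (mod 53). Since this equals 1, 17 is a QR.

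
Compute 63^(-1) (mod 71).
62

Using Extended Euclidean Algorithm:
gcd(63, 71) = 1
Bezout coefficients: 63 × -9 + 71 × 8 = 1
So 63 × -9 ≡ 1 (mod 71)
The inverse is -9 mod 71 = 62
Verification: 63 × 62 = 3906 = 55 × 71 + 1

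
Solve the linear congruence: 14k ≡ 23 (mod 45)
37

Since gcd(14, 45) = 1 divides 23, a solution exists.
Multiply both sides by the inverse of 14 mod 45:
  14^(-1) mod 45 = 29
  x ≡ 29 × 23 ≡ 667 ≡ 37 (mod 45)
Verification: 14 × 37 = 518 = 11 × 45 + 23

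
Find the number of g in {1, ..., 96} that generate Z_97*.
Number of primitive roots mod 97 = φ(96) = 32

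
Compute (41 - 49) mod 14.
6

(41 - 49) = -8
-8 mod 14 = 6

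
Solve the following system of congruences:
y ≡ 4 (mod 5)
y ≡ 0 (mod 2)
4

Using the Chinese Remainder Theorem:
M = product of moduli = 10
For equation 1: M_1 = 2, 2 ≡ 2 (mod 5), inverse of 2 mod 5 is 3 (check: 2 × 3 = 6 ≡ 1 (mod 5))
For equation 2: M_2 = 5, 5 ≡ 1 (mod 2), inverse of 5 mod 2 is 1 (check: 1 × 1 = 1 ≡ 1 (mod 2))
Combine: y ≡ Σ r_i×M_i×(M_i⁻¹ mod m_i) = 4×2×3 + 0×5×1 = 24 + 0 = 24
24 mod 10 = 4
y ≡ 4 (mod 10)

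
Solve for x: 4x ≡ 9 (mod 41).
33

Since gcd(4, 41) = 1 divides 9, a solution exists.
Multiply both sides by the inverse of 4 mod 41:
  4^(-1) mod 41 = 31
  x ≡ 31 × 9 ≡ 279 ≡ 33 (mod 41)
Verification: 4 × 33 = 132 = 3 × 41 + 9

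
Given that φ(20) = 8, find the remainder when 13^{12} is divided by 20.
By Euler: 13^{8} ≡ 1 (mod 20) since gcd(13, 20) = 1. 12 = 1×8 + 4. So 13^{12} ≡ 13^{4} ≡ 1 (mod 20)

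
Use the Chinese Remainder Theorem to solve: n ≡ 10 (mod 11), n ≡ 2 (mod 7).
65

Using the Chinese Remainder Theorem:
M = product of moduli = 77
For equation 1: M_1 = 7, 7 ≡ 7 (mod 11), inverse of 7 mod 11 is 8 (check: 7 × 8 = 56 ≡ 1 (mod 11))
For equation 2: M_2 = 11, 11 ≡ 4 (mod 7), inverse of 11 mod 7 is 2 (check: 4 × 2 = 8 ≡ 1 (mod 7))
Combine: n ≡ Σ r_i×M_i×(M_i⁻¹ mod m_i) = 10×7×8 + 2×11×2 = 560 + 44 = 604
604 mod 77 = 65
n ≡ 65 (mod 77)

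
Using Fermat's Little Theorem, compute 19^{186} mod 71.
64

By Fermat's Little Theorem, a^(p-1) ≡ 1 (mod p) for prime p and gcd(a, p) = 1
Here p = 71, so 19^70 ≡ 1 (mod 71)
We can reduce the exponent: 186 mod 70 = 46
So 19^186 ≡ 19^46 (mod 71)
Computing: 19^46 mod 71 = 64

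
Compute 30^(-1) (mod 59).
2

Using Extended Euclidean Algorithm:
gcd(30, 59) = 1
Bezout coefficients: 30 × 2 + 59 × -1 = 1
So 30 × 2 ≡ 1 (mod 59)
The inverse is 2 mod 59 = 2
Verification: 30 × 2 = 60 = 1 × 59 + 1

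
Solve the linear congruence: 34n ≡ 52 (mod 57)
25

Since gcd(34, 57) = 1 divides 52, a solution exists.
Multiply both sides by the inverse of 34 mod 57:
  34^(-1) mod 57 = 52
  x ≡ 52 × 52 ≡ 2704 ≡ 25 (mod 57)
Verification: 34 × 25 = 850 = 14 × 57 + 52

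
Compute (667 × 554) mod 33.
17

(667 × 554) = 369518
369518 mod 33 = 17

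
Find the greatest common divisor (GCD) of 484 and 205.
1

Using the Euclidean algorithm:
484 = 2 × 205 + 74
205 = 2 × 74 + 57
74 = 1 × 57 + 17
57 = 3 × 17 + 6
17 = 2 × 6 + 5
6 = 1 × 5 + 1
5 = 5 × 1 + 0

GCD(484, 205) = 1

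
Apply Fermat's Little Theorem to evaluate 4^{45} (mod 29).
6

By Fermat's Little Theorem, a^(p-1) ≡ 1 (mod p) for prime p and gcd(a, p) = 1
Here p = 29, so 4^28 ≡ 1 (mod 29)
We can reduce the exponent: 45 mod 28 = 17
So 4^45 ≡ 4^17 (mod 29)
Computing: 4^17 mod 29 = 6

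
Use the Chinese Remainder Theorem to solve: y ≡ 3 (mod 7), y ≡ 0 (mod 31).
M = 7 × 31 = 217. M₁ = 31, y₁ ≡ 5 (mod 7). M₂ = 7, y₂ ≡ 9 (mod 31). y = 3×31×5 + 0×7×9 ≡ 31 (mod 217)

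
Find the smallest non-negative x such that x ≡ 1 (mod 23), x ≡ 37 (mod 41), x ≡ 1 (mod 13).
898

Using the Chinese Remainder Theorem:
M = product of moduli = 12259
For equation 1: M_1 = 533, 533 ≡ 4 (mod 23), inverse of 533 mod 23 is 6 (check: 4 × 6 = 24 ≡ 1 (mod 23))
For equation 2: M_2 = 299, 299 ≡ 12 (mod 41), inverse of 299 mod 41 is 24 (check: 12 × 24 = 288 ≡ 1 (mod 41))
For equation 3: M_3 = 943, 943 ≡ 7 (mod 13), inverse of 943 mod 13 is 2 (check: 7 × 2 = 14 ≡ 1 (mod 13))
Combine: x ≡ Σ r_i×M_i×(M_i⁻¹ mod m_i) = 1×533×6 + 37×299×24 + 1×943×2 = 3198 + 265512 + 1886 = 270596
270596 mod 12259 = 898
x ≡ 898 (mod 12259)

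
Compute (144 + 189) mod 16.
13

(144 + 189) = 333
333 mod 16 = 13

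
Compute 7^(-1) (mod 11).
7^(-1) ≡ 8 (mod 11). Verification: 7 × 8 = 56 ≡ 1 (mod 11)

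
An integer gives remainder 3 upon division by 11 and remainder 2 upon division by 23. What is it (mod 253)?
M = 11 × 23 = 253. M₁ = 23, y₁ ≡ 1 (mod 11). M₂ = 11, y₂ ≡ 21 (mod 23). x = 3×23×1 + 2×11×21 ≡ 25 (mod 253). The smallest positive such number is 25.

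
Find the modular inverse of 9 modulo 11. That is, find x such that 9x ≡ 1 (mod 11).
5

Using Extended Euclidean Algorithm:
gcd(9, 11) = 1
Bezout coefficients: 9 × 5 + 11 × -4 = 1
So 9 × 5 ≡ 1 (mod 11)
The inverse is 5 mod 11 = 5
Verification: 9 × 5 = 45 = 4 × 11 + 1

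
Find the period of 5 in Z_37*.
Powers of 5 mod 37: 5^1≡5, 5^2≡25, 5^3≡14, 5^4≡33, 5^5≡17, 5^6≡11, 5^7≡18, 5^8≡16, 5^9≡6, 5^10≡30, 5^11≡2, 5^12≡10, 5^13≡13, 5^14≡28, 5^15≡29, 5^16≡34, 5^17≡22, 5^18≡36, 5^19≡32, 5^20≡12, 5^21≡23, 5^22≡4, 5^23≡20, 5^24≡26, 5^25≡19, 5^26≡21, 5^27≡31, 5^28≡7, 5^29≡35, 5^30≡27, 5^31≡24, 5^32≡9, 5^33≡8, 5^34≡3, 5^35≡15, 5^36≡1. Order = 36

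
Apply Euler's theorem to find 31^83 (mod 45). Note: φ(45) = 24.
By Euler: 31^{24} ≡ 1 (mod 45) since gcd(31, 45) = 1. 83 = 3×24 + 11. So 31^{83} ≡ 31^{11} ≡ 16 (mod 45)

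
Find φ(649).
580

Prime factorization: 649 = 11 × 59
Using the formula φ(n) = n × Π(1 - 1/p) for each prime factor p:
φ(649) = 649 × (1 - 1/11) × (1 - 1/59)
φ(649) = 580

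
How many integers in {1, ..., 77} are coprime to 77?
60

Prime factorization: 77 = 7 × 11
Using the formula φ(n) = n × Π(1 - 1/p) for each prime factor p:
φ(77) = 77 × (1 - 1/7) × (1 - 1/11)
φ(77) = 60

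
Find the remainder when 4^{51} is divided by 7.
By Fermat: 4^{6} ≡ 1 (mod 7). 51 = 8×6 + 3. So 4^{51} ≡ 4^{3} ≡ 1 (mod 7)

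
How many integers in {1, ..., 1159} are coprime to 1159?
1080

Prime factorization: 1159 = 19 × 61
Using the formula φ(n) = n × Π(1 - 1/p) for each prime factor p:
φ(1159) = 1159 × (1 - 1/19) × (1 - 1/61)
φ(1159) = 1080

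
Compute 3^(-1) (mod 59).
20

Using Extended Euclidean Algorithm:
gcd(3, 59) = 1
Bezout coefficients: 3 × 20 + 59 × -1 = 1
So 3 × 20 ≡ 1 (mod 59)
The inverse is 20 mod 59 = 20
Verification: 3 × 20 = 60 = 1 × 59 + 1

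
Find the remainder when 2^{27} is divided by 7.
By Fermat: 2^{6} ≡ 1 (mod 7). 27 = 4×6 + 3. So 2^{27} ≡ 2^{3} ≡ 1 (mod 7)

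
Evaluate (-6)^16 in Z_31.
Using repeated squaring. (-6) ≡ 25 (mod 31). 16 = 16 (binary 10000). Repeated squaring mod 31: 25^1 ≡ 25; 25^2 ≡ 25² = 625 ≡ 5; 25^4 ≡ 5² = 25 ≡ 25; 25^8 ≡ 25² = 625 ≡ 5; 25^16 ≡ 5² = 25 ≡ 25. So (-6)^16 ≡ 25 (mod 31).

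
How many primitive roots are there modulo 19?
Number of primitive roots mod 19 = φ(18) = 6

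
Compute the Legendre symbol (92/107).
(92/107) = 92^{53} mod 107 = 1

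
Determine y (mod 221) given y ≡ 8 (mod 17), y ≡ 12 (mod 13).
25

Using the Chinese Remainder Theorem:
M = product of moduli = 221
For equation 1: M_1 = 13, 13 ≡ 13 (mod 17), inverse of 13 mod 17 is 4 (check: 13 × 4 = 52 ≡ 1 (mod 17))
For equation 2: M_2 = 17, 17 ≡ 4 (mod 13), inverse of 17 mod 13 is 10 (check: 4 × 10 = 40 ≡ 1 (mod 13))
Combine: y ≡ Σ r_i×M_i×(M_i⁻¹ mod m_i) = 8×13×4 + 12×17×10 = 416 + 2040 = 2456
2456 mod 221 = 25
y ≡ 25 (mod 221)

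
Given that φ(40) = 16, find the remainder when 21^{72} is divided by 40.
By Euler: 21^{16} ≡ 1 (mod 40) since gcd(21, 40) = 1. 72 = 4×16 + 8. So 21^{72} ≡ 21^{8} ≡ 1 (mod 40)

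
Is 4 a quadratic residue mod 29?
By Euler's criterion: 4^{14} ≡ 1 (mod 29). Since this equals 1, 4 is a QR.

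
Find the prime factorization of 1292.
2^2 × 17 × 19

Divide by primes starting from smallest:
1292 ÷ 2 = 646
646 ÷ 2 = 323
323 ÷ 17 = 19
19 ÷ 19 = 1

1292 = 2^2 × 17 × 19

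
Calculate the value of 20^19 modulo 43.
Using repeated squaring. 19 = 16 + 2 + 1 (binary 10011). Repeated squaring mod 43: 20^1 ≡ 20; 20^2 ≡ 20² = 400 ≡ 13; 20^4 ≡ 13² = 169 ≡ 40; 20^8 ≡ 40² = 1600 ≡ 9; 20^16 ≡ 9² = 81 ≡ 38. Multiply: 20^19 = 20^16 × 20^2 × 20^1 ≡ 38 × 13 × 20 (mod 43): 38 × 13 = 494 ≡ 21; 21 × 20 = 420 ≡ 33. So 20^19 ≡ 33 (mod 43).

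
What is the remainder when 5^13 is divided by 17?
Using repeated squaring. 13 = 8 + 4 + 1 (binary 1101). Repeated squaring mod 17: 5^1 ≡ 5; 5^2 ≡ 5² = 25 ≡ 8; 5^4 ≡ 8² = 64 ≡ 13; 5^8 ≡ 13² = 169 ≡ 16. Multiply: 5^13 = 5^8 × 5^4 × 5^1 ≡ 16 × 13 × 5 (mod 17): 16 × 13 = 208 ≡ 4; 4 × 5 = 20 ≡ 3. So 5^13 ≡ 3 (mod 17).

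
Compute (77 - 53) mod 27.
24

(77 - 53) = 24
24 mod 27 = 24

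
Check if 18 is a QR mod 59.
By Euler's criterion: 18^{29} ≡ 58 (mod 59). Since this equals -1 (≡ 58), 18 is not a QR.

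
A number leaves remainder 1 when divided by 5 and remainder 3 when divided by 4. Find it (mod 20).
M = 5 × 4 = 20. M₁ = 4, y₁ ≡ 4 (mod 5). M₂ = 5, y₂ ≡ 1 (mod 4). m = 1×4×4 + 3×5×1 ≡ 11 (mod 20)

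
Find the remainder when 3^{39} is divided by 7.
By Fermat: 3^{6} ≡ 1 (mod 7). 39 = 6×6 + 3. So 3^{39} ≡ 3^{3} ≡ 6 (mod 7)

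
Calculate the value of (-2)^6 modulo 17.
(-2) ≡ 15 (mod 17). 6 = 4 + 2 (binary 110). Repeated squaring mod 17: 15^1 ≡ 15; 15^2 ≡ 15² = 225 ≡ 4; 15^4 ≡ 4² = 16 ≡ 16. Multiply: (-2)^6 ≡ 15^4 × 15^2 ≡ 16 × 4 (mod 17): 16 × 4 = 64 ≡ 13. So (-2)^6 ≡ 13 (mod 17).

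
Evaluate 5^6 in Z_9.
6 = 4 + 2 (binary 110). Repeated squaring mod 9: 5^1 ≡ 5; 5^2 ≡ 5² = 25 ≡ 7; 5^4 ≡ 7² = 49 ≡ 4. Multiply: 5^6 = 5^4 × 5^2 ≡ 4 × 7 (mod 9): 4 × 7 = 28 ≡ 1. So 5^6 ≡ 1 (mod 9).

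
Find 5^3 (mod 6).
3 = 2 + 1 (binary 11). Repeated squaring mod 6: 5^1 ≡ 5; 5^2 ≡ 5² = 25 ≡ 1. Multiply: 5^3 = 5^2 × 5^1 ≡ 1 × 5 (mod 6): 1 × 5 = 5 ≡ 5. So 5^3 ≡ 5 (mod 6).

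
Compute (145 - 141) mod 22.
4

(145 - 141) = 4
4 mod 22 = 4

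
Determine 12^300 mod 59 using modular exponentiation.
Using Fermat: 12^{58} ≡ 1 (mod 59). 300 ≡ 10 (mod 58). So 12^{300} ≡ 12^{10} ≡ 15 (mod 59)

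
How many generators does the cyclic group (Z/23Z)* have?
10

The number of primitive roots modulo p is φ(p-1) = φ(22)
φ(22) = 10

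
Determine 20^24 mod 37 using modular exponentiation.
Using repeated squaring. 24 = 16 + 8 (binary 11000). Repeated squaring mod 37: 20^1 ≡ 20; 20^2 ≡ 20² = 400 ≡ 30; 20^4 ≡ 30² = 900 ≡ 12; 20^8 ≡ 12² = 144 ≡ 33; 20^16 ≡ 33² = 1089 ≡ 16. Multiply: 20^24 = 20^16 × 20^8 ≡ 16 × 33 (mod 37): 16 × 33 = 528 ≡ 10. So 20^24 ≡ 10 (mod 37).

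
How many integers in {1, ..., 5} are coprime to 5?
4

Prime factorization: 5 = 5
Using the formula φ(n) = n × Π(1 - 1/p) for each prime factor p:
φ(5) = 5 × (1 - 1/5)
φ(5) = 4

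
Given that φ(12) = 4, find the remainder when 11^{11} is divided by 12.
By Euler: 11^{4} ≡ 1 (mod 12) since gcd(11, 12) = 1. 11 = 2×4 + 3. So 11^{11} ≡ 11^{3} ≡ 11 (mod 12)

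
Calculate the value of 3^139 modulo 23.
Using Fermat: 3^{22} ≡ 1 (mod 23). 139 ≡ 7 (mod 22). So 3^{139} ≡ 3^{7} ≡ 2 (mod 23)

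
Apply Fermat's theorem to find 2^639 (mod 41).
By Fermat: 2^{40} ≡ 1 (mod 41). 639 ≡ 39 (mod 40). So 2^{639} ≡ 2^{39} ≡ 21 (mod 41)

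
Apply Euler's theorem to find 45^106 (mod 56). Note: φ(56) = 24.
By Euler: 45^{24} ≡ 1 (mod 56) since gcd(45, 56) = 1. 106 = 4×24 + 10. So 45^{106} ≡ 45^{10} ≡ 25 (mod 56)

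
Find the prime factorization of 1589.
7 × 227

Divide by primes starting from smallest:
1589 ÷ 7 = 227
227 ÷ 227 = 1

1589 = 7 × 227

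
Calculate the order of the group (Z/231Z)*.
120

Prime factorization: 231 = 3 × 7 × 11
Using the formula φ(n) = n × Π(1 - 1/p) for each prime factor p:
φ(231) = 231 × (1 - 1/3) × (1 - 1/7) × (1 - 1/11)
φ(231) = 120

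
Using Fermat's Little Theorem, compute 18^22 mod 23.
By Fermat's Little Theorem, 18^{22} ≡ 1 (mod 23) since 23 is prime and gcd(18, 23) = 1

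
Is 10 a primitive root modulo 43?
No

To verify, check if 10^(42/q) ≢ 1 (mod 43) for each prime divisor q of 42
Divisors of 42 = 42: [1, 2, 3, 6, 7, 14, 21, 42]
  10^(42/2) = 10^21 ≡ 1 (mod 43)
  10^(42/3) = 10^14 ≡ 36 (mod 43)
  10^(42/7) = 10^6 ≡ 35 (mod 43)
Conclusion: 10 is not a primitive root modulo 43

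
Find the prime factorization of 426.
2 × 3 × 71

Divide by primes starting from smallest:
426 ÷ 2 = 213
213 ÷ 3 = 71
71 ÷ 71 = 1

426 = 2 × 3 × 71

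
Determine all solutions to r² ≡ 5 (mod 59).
The square roots of 5 mod 59 are 51 and 8. Verify: 51² = 2601 ≡ 5 (mod 59)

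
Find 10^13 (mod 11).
Using Fermat: 10^{10} ≡ 1 (mod 11). 13 ≡ 3 (mod 10). So 10^{13} ≡ 10^{3} ≡ 10 (mod 11)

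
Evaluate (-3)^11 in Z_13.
Using repeated squaring. (-3) ≡ 10 (mod 13). 11 = 8 + 2 + 1 (binary 1011). Repeated squaring mod 13: 10^1 ≡ 10; 10^2 ≡ 10² = 100 ≡ 9; 10^4 ≡ 9² = 81 ≡ 3; 10^8 ≡ 3² = 9 ≡ 9. Multiply: (-3)^11 ≡ 10^8 × 10^2 × 10^1 ≡ 9 × 9 × 10 (mod 13): 9 × 9 = 81 ≡ 3; 3 × 10 = 30 ≡ 4. So (-3)^11 ≡ 4 (mod 13).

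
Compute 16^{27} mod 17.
16

Using successive squaring:
Binary expansion of 27: 11011
Powers of 16 mod 17 (each is the square of the previous):
  16^1 ≡ 16 (mod 17)
  16^2 ≡ 16² = 256 ≡ 1 (mod 17)
  16^4 ≡ 1² = 1 ≡ 1 (mod 17)
  16^8 ≡ 1² = 1 ≡ 1 (mod 17)
  16^16 ≡ 1² = 1 ≡ 1 (mod 17)
27 = 16 + 8 + 2 + 1, so 16^27 = 16^16 × 16^8 × 16^2 × 16^1 ≡ 1 × 1 × 1 × 16 (mod 17)
Multiplying step by step:
  1 × 1 = 1 ≡ 1 (mod 17)
  1 × 1 = 1 ≡ 1 (mod 17)
  1 × 16 = 16 ≡ 16 (mod 17)
Result: 16^27 ≡ 16 (mod 17)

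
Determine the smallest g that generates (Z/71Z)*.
7

A primitive root g modulo p has order p-1 = 70
Prime divisors of 70: [2, 5, 7]
g is a primitive root iff g^(70/q) ≢ 1 (mod 71) for each prime divisor q
Testing small values:
  g = 2: 2^35 ≡ 1, 2^14 ≡ 54, 2^10 ≡ 30 (mod 71) → 2^35 ≡ 1, not primitive root
  g = 3: 3^35 ≡ 1, 3^14 ≡ 54, 3^10 ≡ 48 (mod 71) → 3^35 ≡ 1, not primitive root
  g = 4: 4^35 ≡ 1, 4^14 ≡ 5, 4^10 ≡ 48 (mod 71) → 4^35 ≡ 1, not primitive root
  g = 5: 5^35 ≡ 1, 5^14 ≡ 57, 5^10 ≡ 1 (mod 71) → 5^35 ≡ 1, not primitive root
  g = 6: 6^35 ≡ 1, 6^14 ≡ 5, 6^10 ≡ 20 (mod 71) → 6^35 ≡ 1, not primitive root
  g = 7: 7^35 ≡ 70, 7^14 ≡ 54, 7^10 ≡ 45 (mod 71) → none is 1, primitive root!
The smallest primitive root is 7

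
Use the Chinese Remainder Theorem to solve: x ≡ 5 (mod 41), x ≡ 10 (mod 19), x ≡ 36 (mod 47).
28377

Using the Chinese Remainder Theorem:
M = product of moduli = 36613
For equation 1: M_1 = 893, 893 ≡ 32 (mod 41), inverse of 893 mod 41 is 9 (check: 32 × 9 = 288 ≡ 1 (mod 41))
For equation 2: M_2 = 1927, 1927 ≡ 8 (mod 19), inverse of 1927 mod 19 is 12 (check: 8 × 12 = 96 ≡ 1 (mod 19))
For equation 3: M_3 = 779, 779 ≡ 27 (mod 47), inverse of 779 mod 47 is 7 (check: 27 × 7 = 189 ≡ 1 (mod 47))
Combine: x ≡ Σ r_i×M_i×(M_i⁻¹ mod m_i) = 5×893×9 + 10×1927×12 + 36×779×7 = 40185 + 231240 + 196308 = 467733
467733 mod 36613 = 28377
x ≡ 28377 (mod 36613)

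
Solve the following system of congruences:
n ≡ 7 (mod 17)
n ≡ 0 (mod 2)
24

Using the Chinese Remainder Theorem:
M = product of moduli = 34
For equation 1: M_1 = 2, 2 ≡ 2 (mod 17), inverse of 2 mod 17 is 9 (check: 2 × 9 = 18 ≡ 1 (mod 17))
For equation 2: M_2 = 17, 17 ≡ 1 (mod 2), inverse of 17 mod 2 is 1 (check: 1 × 1 = 1 ≡ 1 (mod 2))
Combine: n ≡ Σ r_i×M_i×(M_i⁻¹ mod m_i) = 7×2×9 + 0×17×1 = 126 + 0 = 126
126 mod 34 = 24
n ≡ 24 (mod 34)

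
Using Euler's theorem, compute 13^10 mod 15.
By Euler: 13^{8} ≡ 1 (mod 15) since gcd(13, 15) = 1. 10 = 1×8 + 2. So 13^{10} ≡ 13^{2} ≡ 4 (mod 15)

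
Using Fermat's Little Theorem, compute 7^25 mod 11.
By Fermat: 7^{10} ≡ 1 (mod 11). 25 = 2×10 + 5. So 7^{25} ≡ 7^{5} ≡ 10 (mod 11)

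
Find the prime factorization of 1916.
2^2 × 479

Divide by primes starting from smallest:
1916 ÷ 2 = 958
958 ÷ 2 = 479
479 ÷ 479 = 1

1916 = 2^2 × 479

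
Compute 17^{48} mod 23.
8

Using successive squaring:
Binary expansion of 48: 110000
Powers of 17 mod 23 (each is the square of the previous):
  17^1 ≡ 17 (mod 23)
  17^2 ≡ 17² = 289 ≡ 13 (mod 23)
  17^4 ≡ 13² = 169 ≡ 8 (mod 23)
  17^8 ≡ 8² = 64 ≡ 18 (mod 23)
  17^16 ≡ 18² = 324 ≡ 2 (mod 23)
  17^32 ≡ 2² = 4 ≡ 4 (mod 23)
48 = 32 + 16, so 17^48 = 17^32 × 17^16 ≡ 4 × 2 (mod 23)
Multiplying step by step:
  4 × 2 = 8 ≡ 8 (mod 23)
Result: 17^48 ≡ 8 (mod 23)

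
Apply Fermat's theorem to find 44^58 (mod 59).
By Fermat's Little Theorem, 44^{58} ≡ 1 (mod 59) since 59 is prime and gcd(44, 59) = 1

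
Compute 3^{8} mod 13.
9

Using successive squaring:
Binary expansion of 8: 1000
Powers of 3 mod 13 (each is the square of the previous):
  3^1 ≡ 3 (mod 13)
  3^2 ≡ 3² = 9 ≡ 9 (mod 13)
  3^4 ≡ 9² = 81 ≡ 3 (mod 13)
  3^8 ≡ 3² = 9 ≡ 9 (mod 13)
8 is a power of 2, so 3^8 is the last square: ≡ 9 (mod 13)
Result: 3^8 ≡ 9 (mod 13)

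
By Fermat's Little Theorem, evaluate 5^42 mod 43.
By Fermat's Little Theorem, 5^{42} ≡ 1 (mod 43) since 43 is prime and gcd(5, 43) = 1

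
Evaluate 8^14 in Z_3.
Using Fermat: 8^{2} ≡ 1 (mod 3). 14 ≡ 0 (mod 2). So 8^{14} ≡ 8^{0} ≡ 1 (mod 3)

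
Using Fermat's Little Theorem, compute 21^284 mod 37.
By Fermat: 21^{36} ≡ 1 (mod 37). 284 = 7×36 + 32. So 21^{284} ≡ 21^{32} ≡ 33 (mod 37)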